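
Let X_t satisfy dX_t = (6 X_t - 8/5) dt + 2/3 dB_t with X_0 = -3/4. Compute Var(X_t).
Var(X_t) = exp(12*t)/27 - 1/27

The variance V(t) = Var(X_t) satisfies V'(t) = 2 a V(t) + c^2 with V(0) = 0 (drift coefficient is linear in X, diffusion is constant). With a = 6, c = 2/3, the solution is
  V(t) = (c^2 / (2 a)) * (exp(2 a t) - 1)
       = ((2/3)^2 / (2*6)) * (exp(12 t) - 1)
       = exp(12*t)/27 - 1/27.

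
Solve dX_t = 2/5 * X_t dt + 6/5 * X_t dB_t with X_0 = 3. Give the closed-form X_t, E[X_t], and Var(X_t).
X_t = 3 * exp((-8/25) t + (6/5) B_t); E[X_t] = 3*exp(2*t/5); Var(X_t) = 9*(exp(36*t/25) - 1)*exp(4*t/5)

For GBM dX = mu X dt + sigma X dB with X_0 = x_0, apply Itô to Y = log X: dY = (mu - sigma^2/2) dt + sigma dB, so Y_t = log(x_0) + (mu - sigma^2/2) t + sigma B_t and hence X_t = x_0 * exp((mu - sigma^2/2) t + sigma B_t).
With mu = 2/5, sigma = 6/5, x_0 = 3, this gives:
  X_t = 3 * exp((-8/25) * t + (6/5) * B_t).
Since sigma*B_t ~ Normal(0, sigma^2 t), E[exp(sigma*B_t)] = exp(sigma^2 t / 2); so E[X_t] = x_0 * exp((mu - sigma^2/2) t) * exp(sigma^2 t / 2) = x_0 * exp(mu t) = 3*exp(2*t/5).
Var(X_t) = E[X_t^2] - (E[X_t])^2 = x_0^2 * exp(2 mu t) * (exp(sigma^2 t) - 1) = 9*(exp(36*t/25) - 1)*exp(4*t/5).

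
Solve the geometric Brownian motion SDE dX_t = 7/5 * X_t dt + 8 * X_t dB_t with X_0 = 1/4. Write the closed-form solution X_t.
X_t = 1/4 * exp((-153/5) * t + (8) * B_t)

For GBM dX = mu X dt + sigma X dB with X_0 = x_0, apply Itô to Y = log X: dY = (mu - sigma^2/2) dt + sigma dB, so Y_t = log(x_0) + (mu - sigma^2/2) t + sigma B_t and hence X_t = x_0 * exp((mu - sigma^2/2) t + sigma B_t).
With mu = 7/5, sigma = 8, x_0 = 1/4, this gives:
  X_t = 1/4 * exp((-153/5) * t + (8) * B_t).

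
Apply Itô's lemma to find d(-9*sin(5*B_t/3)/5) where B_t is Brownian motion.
d(-9*sin(5*B_t/3)/5) = (5*sin(5*B_t/3)/2) dt + (-3*cos(5*B_t/3)) dB_t

Itô's formula for f(B_t) gives d f(B_t) = f'(B_t) dB_t + (1/2) f''(B_t) dt. Compute derivatives of f(x) = -9*sin(5*x/3)/5:
  f'(x)  = -3*cos(5*x/3)
  f''(x) = 5*sin(5*x/3)
Substitute x = B_t and multiply the f'' term by 1/2:
  drift     = (1/2) * (5*sin(5*x/3)) evaluated at B_t = 5*sin(5*B_t/3)/2
  diffusion = (-3*cos(5*x/3)) evaluated at B_t = -3*cos(5*B_t/3)
Therefore d(-9*sin(5*B_t/3)/5) = (5*sin(5*B_t/3)/2) dt + (-3*cos(5*B_t/3)) dB_t.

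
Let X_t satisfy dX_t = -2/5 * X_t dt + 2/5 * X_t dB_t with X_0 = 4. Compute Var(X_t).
Var(X_t) = (16*exp(4*t/25) - 16)*exp(-4*t/5)

For GBM dX = mu X dt + sigma X dB with X_0 = x_0, apply Itô to Y = log X: dY = (mu - sigma^2/2) dt + sigma dB, so Y_t = log(x_0) + (mu - sigma^2/2) t + sigma B_t and hence X_t = x_0 * exp((mu - sigma^2/2) t + sigma B_t).
With mu = -2/5, sigma = 2/5, x_0 = 4, this gives:
  X_t = 4 * exp((-12/25) * t + (2/5) * B_t).
Since sigma*B_t ~ Normal(0, sigma^2 t), E[exp(sigma*B_t)] = exp(sigma^2 t / 2); so E[X_t] = x_0 * exp((mu - sigma^2/2) t) * exp(sigma^2 t / 2) = x_0 * exp(mu t) = 4*exp(-2*t/5).
Var(X_t) = E[X_t^2] - (E[X_t])^2 = x_0^2 * exp(2 mu t) * (exp(sigma^2 t) - 1) = (16*exp(4*t/25) - 16)*exp(-4*t/5).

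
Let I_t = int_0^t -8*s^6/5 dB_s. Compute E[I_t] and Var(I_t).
E[I_t] = 0; Var(I_t) = 64*t^13/325

The Itô integral of a deterministic integrand f(s) has mean 0 because each increment f(s) * (B_{s+ds} - B_s) has mean 0. By the Itô isometry:
  Var( int_0^t f(s) dB_s ) = E[ (int_0^t f(s) dB_s)^2 ] = int_0^t f(s)^2 ds.
Here f(s) = -8*s^6/5, so f(s)^2 = 64*s^12/25. Integrate:
  int_0^t (64*s^12/25) ds = 64*t^13/325.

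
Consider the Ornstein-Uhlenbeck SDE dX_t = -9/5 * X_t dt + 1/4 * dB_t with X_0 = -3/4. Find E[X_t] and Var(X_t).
E[X_t] = -3*exp(-9*t/5)/4; Var(X_t) = 5/288 - 5*exp(-18*t/5)/288

The OU SDE dX = -theta X dt + sigma dB admits the integrating factor exp(theta t): d(exp(theta t) X_t) = sigma exp(theta t) dB_t. Integrating from 0 to t:
  X_t = x_0 * exp(-theta t) + sigma * int_0^t exp(-theta (t-s)) dB_s.
The Itô integral has mean 0 and (by the Itô isometry) variance sigma^2 * int_0^t exp(-2 theta (t - s)) ds = sigma^2 * (1 - exp(-2 theta t)) / (2 theta).
With theta = 9/5, sigma = 1/4, x_0 = -3/4:
  E[X_t] = -3/4 * exp(-9/5 t) = -3*exp(-9*t/5)/4
  Var(X_t) = (1/4)^2 * (1 - exp(-2*9/5 t)) / (2 * 9/5) = 5/288 - 5*exp(-18*t/5)/288.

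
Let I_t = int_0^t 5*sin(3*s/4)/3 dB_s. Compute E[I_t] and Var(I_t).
E[I_t] = 0; Var(I_t) = 25*t/18 - 25*sin(3*t/2)/27

The Itô integral of a deterministic integrand f(s) has mean 0 because each increment f(s) * (B_{s+ds} - B_s) has mean 0. By the Itô isometry:
  Var( int_0^t f(s) dB_s ) = E[ (int_0^t f(s) dB_s)^2 ] = int_0^t f(s)^2 ds.
Here f(s) = 5*sin(3*s/4)/3, so f(s)^2 = 25*sin(3*s/4)^2/9. Integrate:
  int_0^t (25*sin(3*s/4)^2/9) ds = 25*t/18 - 25*sin(3*t/2)/27.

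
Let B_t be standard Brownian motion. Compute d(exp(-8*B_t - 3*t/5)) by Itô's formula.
d(exp(-8*B_t - 3*t/5)) = (157*exp(-8*B_t - 3*t/5)/5) dt + (-8*exp(-8*B_t - 3*t/5)) dB_t

Itô's formula for f(t, x): d f(t, B_t) = (f_t + (1/2) f_xx) dt + f_x dB_t. Compute partials of f(t, x) = exp(-3*t/5 - 8*x):
  f_t(t,x)  = -3*exp(-3*t/5 - 8*x)/5
  f_x(t,x)  = -8*exp(-3*t/5 - 8*x)
  f_xx(t,x) = 64*exp(-3*t/5 - 8*x)
Assemble drift = f_t + (1/2) f_xx = 157*exp(-3*t/5 - 8*x)/5 and diffusion = f_x = -8*exp(-3*t/5 - 8*x). Substituting x = B_t:
  d(exp(-8*B_t - 3*t/5)) = (157*exp(-8*B_t - 3*t/5)/5) dt + (-8*exp(-8*B_t - 3*t/5)) dB_t.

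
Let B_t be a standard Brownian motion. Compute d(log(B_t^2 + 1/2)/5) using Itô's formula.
d(log(B_t^2 + 1/2)/5) = (2*(1 - 2*B_t^2)/(5*(2*B_t^2 + 1)^2)) dt + (4*B_t/(5*(2*B_t^2 + 1))) dB_t

Itô's formula for f(B_t) gives d f(B_t) = f'(B_t) dB_t + (1/2) f''(B_t) dt. Compute derivatives of f(x) = log(x^2 + 1/2)/5:
  f'(x)  = 4*x/(5*(2*x^2 + 1))
  f''(x) = 4*(1 - 2*x^2)/(5*(2*x^2 + 1)^2)
Substitute x = B_t and multiply the f'' term by 1/2:
  drift     = (1/2) * (4*(1 - 2*x^2)/(5*(2*x^2 + 1)^2)) evaluated at B_t = 2*(1 - 2*B_t^2)/(5*(2*B_t^2 + 1)^2)
  diffusion = (4*x/(5*(2*x^2 + 1))) evaluated at B_t = 4*B_t/(5*(2*B_t^2 + 1))
Therefore d(log(B_t^2 + 1/2)/5) = (2*(1 - 2*B_t^2)/(5*(2*B_t^2 + 1)^2)) dt + (4*B_t/(5*(2*B_t^2 + 1))) dB_t.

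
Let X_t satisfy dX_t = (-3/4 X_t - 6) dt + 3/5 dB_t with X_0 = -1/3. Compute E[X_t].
E[X_t] = -8 + 23*exp(-3*t/4)/3

Taking expectations and using E[dB_t] = 0, the mean m(t) = E[X_t] satisfies the ODE m'(t) = a m(t) + b with m(0) = x_0. With a = -3/4, b = -6, x_0 = -1/3, the solution is
  m(t) = x_0 * exp(a t) + (b/a) * (exp(a t) - 1)
       = (-1/3) * exp((-3/4) t) + ((-6)/(-3/4)) * (exp((-3/4) t) - 1)
       = -8 + 23*exp(-3*t/4)/3.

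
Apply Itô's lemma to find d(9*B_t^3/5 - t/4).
d(9*B_t^3/5 - t/4) = (27*B_t/5 - 1/4) dt + (27*B_t^2/5) dB_t

Itô's formula for f(t, x): d f(t, B_t) = (f_t + (1/2) f_xx) dt + f_x dB_t. Compute partials of f(t, x) = -t/4 + 9*x^3/5:
  f_t(t,x)  = -1/4
  f_x(t,x)  = 27*x^2/5
  f_xx(t,x) = 54*x/5
Assemble drift = f_t + (1/2) f_xx = 27*x/5 - 1/4 and diffusion = f_x = 27*x^2/5. Substituting x = B_t:
  d(9*B_t^3/5 - t/4) = (27*B_t/5 - 1/4) dt + (27*B_t^2/5) dB_t.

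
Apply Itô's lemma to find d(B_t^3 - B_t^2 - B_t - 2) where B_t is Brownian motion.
d(B_t^3 - B_t^2 - B_t - 2) = (3*B_t - 1) dt + (3*B_t^2 - 2*B_t - 1) dB_t

Itô's formula for f(B_t) gives d f(B_t) = f'(B_t) dB_t + (1/2) f''(B_t) dt. Compute derivatives of f(x) = x^3 - x^2 - x - 2:
  f'(x)  = 3*x^2 - 2*x - 1
  f''(x) = 6*x - 2
Substitute x = B_t and multiply the f'' term by 1/2:
  drift     = (1/2) * (6*x - 2) evaluated at B_t = 3*B_t - 1
  diffusion = (3*x^2 - 2*x - 1) evaluated at B_t = 3*B_t^2 - 2*B_t - 1
Therefore d(B_t^3 - B_t^2 - B_t - 2) = (3*B_t - 1) dt + (3*B_t^2 - 2*B_t - 1) dB_t.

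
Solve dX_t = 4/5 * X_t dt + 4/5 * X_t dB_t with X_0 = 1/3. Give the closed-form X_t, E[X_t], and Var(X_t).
X_t = 1/3 * exp((12/25) t + (4/5) B_t); E[X_t] = exp(4*t/5)/3; Var(X_t) = (exp(16*t/25) - 1)*exp(8*t/5)/9

For GBM dX = mu X dt + sigma X dB with X_0 = x_0, apply Itô to Y = log X: dY = (mu - sigma^2/2) dt + sigma dB, so Y_t = log(x_0) + (mu - sigma^2/2) t + sigma B_t and hence X_t = x_0 * exp((mu - sigma^2/2) t + sigma B_t).
With mu = 4/5, sigma = 4/5, x_0 = 1/3, this gives:
  X_t = 1/3 * exp((12/25) * t + (4/5) * B_t).
Since sigma*B_t ~ Normal(0, sigma^2 t), E[exp(sigma*B_t)] = exp(sigma^2 t / 2); so E[X_t] = x_0 * exp((mu - sigma^2/2) t) * exp(sigma^2 t / 2) = x_0 * exp(mu t) = exp(4*t/5)/3.
Var(X_t) = E[X_t^2] - (E[X_t])^2 = x_0^2 * exp(2 mu t) * (exp(sigma^2 t) - 1) = (exp(16*t/25) - 1)*exp(8*t/5)/9.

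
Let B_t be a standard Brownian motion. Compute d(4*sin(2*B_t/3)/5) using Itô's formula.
d(4*sin(2*B_t/3)/5) = (-8*sin(2*B_t/3)/45) dt + (8*cos(2*B_t/3)/15) dB_t

Itô's formula for f(B_t) gives d f(B_t) = f'(B_t) dB_t + (1/2) f''(B_t) dt. Compute derivatives of f(x) = 4*sin(2*x/3)/5:
  f'(x)  = 8*cos(2*x/3)/15
  f''(x) = -16*sin(2*x/3)/45
Substitute x = B_t and multiply the f'' term by 1/2:
  drift     = (1/2) * (-16*sin(2*x/3)/45) evaluated at B_t = -8*sin(2*B_t/3)/45
  diffusion = (8*cos(2*x/3)/15) evaluated at B_t = 8*cos(2*B_t/3)/15
Therefore d(4*sin(2*B_t/3)/5) = (-8*sin(2*B_t/3)/45) dt + (8*cos(2*B_t/3)/15) dB_t.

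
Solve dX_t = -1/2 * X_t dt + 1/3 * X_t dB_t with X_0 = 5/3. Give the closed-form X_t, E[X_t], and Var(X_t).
X_t = 5/3 * exp((-5/9) t + (1/3) B_t); E[X_t] = 5*exp(-t/2)/3; Var(X_t) = (25*exp(t/9) - 25)*exp(-t)/9

For GBM dX = mu X dt + sigma X dB with X_0 = x_0, apply Itô to Y = log X: dY = (mu - sigma^2/2) dt + sigma dB, so Y_t = log(x_0) + (mu - sigma^2/2) t + sigma B_t and hence X_t = x_0 * exp((mu - sigma^2/2) t + sigma B_t).
With mu = -1/2, sigma = 1/3, x_0 = 5/3, this gives:
  X_t = 5/3 * exp((-5/9) * t + (1/3) * B_t).
Since sigma*B_t ~ Normal(0, sigma^2 t), E[exp(sigma*B_t)] = exp(sigma^2 t / 2); so E[X_t] = x_0 * exp((mu - sigma^2/2) t) * exp(sigma^2 t / 2) = x_0 * exp(mu t) = 5*exp(-t/2)/3.
Var(X_t) = E[X_t^2] - (E[X_t])^2 = x_0^2 * exp(2 mu t) * (exp(sigma^2 t) - 1) = (25*exp(t/9) - 25)*exp(-t)/9.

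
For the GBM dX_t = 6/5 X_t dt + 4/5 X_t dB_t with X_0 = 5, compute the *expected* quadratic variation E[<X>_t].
E[<X>_t] = 100*exp(76*t/25)/19 - 100/19

<X>_t = int_0^t ((4/5) * X_s)^2 ds. Taking expectation inside the integral: E[<X>_t] = (4/5)^2 * int_0^t E[X_s^2] ds. For GBM, E[X_s^2] = x_0^2 * exp((2 mu + sigma^2) s). Integrating:
  E[<X>_t] = (4/5)^2 * 5^2 * (exp((2*(6/5) + (4/5)^2) t) - 1) / (2*(6/5) + (4/5)^2)
           = (4/5)^2 * 5^2 * (exp((76/25) t) - 1) / (76/25) = 100*exp(76*t/25)/19 - 100/19.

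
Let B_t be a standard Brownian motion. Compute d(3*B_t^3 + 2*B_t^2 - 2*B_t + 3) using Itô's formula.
d(3*B_t^3 + 2*B_t^2 - 2*B_t + 3) = (9*B_t + 2) dt + (9*B_t^2 + 4*B_t - 2) dB_t

Itô's formula for f(B_t) gives d f(B_t) = f'(B_t) dB_t + (1/2) f''(B_t) dt. Compute derivatives of f(x) = 3*x^3 + 2*x^2 - 2*x + 3:
  f'(x)  = 9*x^2 + 4*x - 2
  f''(x) = 18*x + 4
Substitute x = B_t and multiply the f'' term by 1/2:
  drift     = (1/2) * (18*x + 4) evaluated at B_t = 9*B_t + 2
  diffusion = (9*x^2 + 4*x - 2) evaluated at B_t = 9*B_t^2 + 4*B_t - 2
Therefore d(3*B_t^3 + 2*B_t^2 - 2*B_t + 3) = (9*B_t + 2) dt + (9*B_t^2 + 4*B_t - 2) dB_t.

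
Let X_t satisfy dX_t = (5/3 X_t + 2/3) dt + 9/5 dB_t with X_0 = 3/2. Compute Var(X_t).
Var(X_t) = 243*exp(10*t/3)/250 - 243/250

The variance V(t) = Var(X_t) satisfies V'(t) = 2 a V(t) + c^2 with V(0) = 0 (drift coefficient is linear in X, diffusion is constant). With a = 5/3, c = 9/5, the solution is
  V(t) = (c^2 / (2 a)) * (exp(2 a t) - 1)
       = ((9/5)^2 / (2*(5/3))) * (exp((10/3) t) - 1)
       = 243*exp(10*t/3)/250 - 243/250.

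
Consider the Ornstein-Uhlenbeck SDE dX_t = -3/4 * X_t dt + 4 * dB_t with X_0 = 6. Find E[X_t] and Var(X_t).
E[X_t] = 6*exp(-3*t/4); Var(X_t) = 32/3 - 32*exp(-3*t/2)/3

The OU SDE dX = -theta X dt + sigma dB admits the integrating factor exp(theta t): d(exp(theta t) X_t) = sigma exp(theta t) dB_t. Integrating from 0 to t:
  X_t = x_0 * exp(-theta t) + sigma * int_0^t exp(-theta (t-s)) dB_s.
The Itô integral has mean 0 and (by the Itô isometry) variance sigma^2 * int_0^t exp(-2 theta (t - s)) ds = sigma^2 * (1 - exp(-2 theta t)) / (2 theta).
With theta = 3/4, sigma = 4, x_0 = 6:
  E[X_t] = 6 * exp(-3/4 t) = 6*exp(-3*t/4)
  Var(X_t) = (4)^2 * (1 - exp(-2*3/4 t)) / (2 * 3/4) = 32/3 - 32*exp(-3*t/2)/3.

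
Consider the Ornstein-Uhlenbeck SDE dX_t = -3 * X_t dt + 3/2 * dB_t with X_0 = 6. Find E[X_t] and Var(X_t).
E[X_t] = 6*exp(-3*t); Var(X_t) = 3/8 - 3*exp(-6*t)/8

The OU SDE dX = -theta X dt + sigma dB admits the integrating factor exp(theta t): d(exp(theta t) X_t) = sigma exp(theta t) dB_t. Integrating from 0 to t:
  X_t = x_0 * exp(-theta t) + sigma * int_0^t exp(-theta (t-s)) dB_s.
The Itô integral has mean 0 and (by the Itô isometry) variance sigma^2 * int_0^t exp(-2 theta (t - s)) ds = sigma^2 * (1 - exp(-2 theta t)) / (2 theta).
With theta = 3, sigma = 3/2, x_0 = 6:
  E[X_t] = 6 * exp(-3 t) = 6*exp(-3*t)
  Var(X_t) = (3/2)^2 * (1 - exp(-2*3 t)) / (2 * 3) = 3/8 - 3*exp(-6*t)/8.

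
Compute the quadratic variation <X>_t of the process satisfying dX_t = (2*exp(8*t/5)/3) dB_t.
<X>_t = 5*exp(16*t/5)/36 - 5/36

For an Itô process dX_t = a(t) dt + b(t) dB_t, the quadratic variation is <X>_t = int_0^t b(s)^2 ds (the drift term does not contribute). Here b(s) = 2*exp(8*s/5)/3, so
  b(s)^2 = 4*exp(16*s/5)/9.
Integrating from 0 to t:
  <X>_t = int_0^t (4*exp(16*s/5)/9) ds = 5*exp(16*t/5)/36 - 5/36.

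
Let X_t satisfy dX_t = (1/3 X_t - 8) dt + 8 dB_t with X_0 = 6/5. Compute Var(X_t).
Var(X_t) = 96*exp(2*t/3) - 96

The variance V(t) = Var(X_t) satisfies V'(t) = 2 a V(t) + c^2 with V(0) = 0 (drift coefficient is linear in X, diffusion is constant). With a = 1/3, c = 8, the solution is
  V(t) = (c^2 / (2 a)) * (exp(2 a t) - 1)
       = (8^2 / (2*(1/3))) * (exp((2/3) t) - 1)
       = 96*exp(2*t/3) - 96.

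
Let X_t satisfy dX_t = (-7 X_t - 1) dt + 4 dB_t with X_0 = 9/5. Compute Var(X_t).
Var(X_t) = 8/7 - 8*exp(-14*t)/7

The variance V(t) = Var(X_t) satisfies V'(t) = 2 a V(t) + c^2 with V(0) = 0 (drift coefficient is linear in X, diffusion is constant). With a = -7, c = 4, the solution is
  V(t) = (c^2 / (2 a)) * (exp(2 a t) - 1)
       = (4^2 / (2*(-7))) * (exp((-14) t) - 1)
       = 8/7 - 8*exp(-14*t)/7.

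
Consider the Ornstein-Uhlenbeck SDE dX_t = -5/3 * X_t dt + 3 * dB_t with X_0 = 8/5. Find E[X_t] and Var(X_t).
E[X_t] = 8*exp(-5*t/3)/5; Var(X_t) = 27/10 - 27*exp(-10*t/3)/10

The OU SDE dX = -theta X dt + sigma dB admits the integrating factor exp(theta t): d(exp(theta t) X_t) = sigma exp(theta t) dB_t. Integrating from 0 to t:
  X_t = x_0 * exp(-theta t) + sigma * int_0^t exp(-theta (t-s)) dB_s.
The Itô integral has mean 0 and (by the Itô isometry) variance sigma^2 * int_0^t exp(-2 theta (t - s)) ds = sigma^2 * (1 - exp(-2 theta t)) / (2 theta).
With theta = 5/3, sigma = 3, x_0 = 8/5:
  E[X_t] = 8/5 * exp(-5/3 t) = 8*exp(-5*t/3)/5
  Var(X_t) = (3)^2 * (1 - exp(-2*5/3 t)) / (2 * 5/3) = 27/10 - 27*exp(-10*t/3)/10.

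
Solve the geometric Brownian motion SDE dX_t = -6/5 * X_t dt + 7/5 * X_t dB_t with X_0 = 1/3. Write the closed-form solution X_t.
X_t = 1/3 * exp((-109/50) * t + (7/5) * B_t)

For GBM dX = mu X dt + sigma X dB with X_0 = x_0, apply Itô to Y = log X: dY = (mu - sigma^2/2) dt + sigma dB, so Y_t = log(x_0) + (mu - sigma^2/2) t + sigma B_t and hence X_t = x_0 * exp((mu - sigma^2/2) t + sigma B_t).
With mu = -6/5, sigma = 7/5, x_0 = 1/3, this gives:
  X_t = 1/3 * exp((-109/50) * t + (7/5) * B_t).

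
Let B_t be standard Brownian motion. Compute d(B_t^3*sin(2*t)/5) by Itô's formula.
d(B_t^3*sin(2*t)/5) = (B_t*(2*B_t^2*cos(2*t) + 3*sin(2*t))/5) dt + (3*B_t^2*sin(2*t)/5) dB_t

Itô's formula for f(t, x): d f(t, B_t) = (f_t + (1/2) f_xx) dt + f_x dB_t. Compute partials of f(t, x) = x^3*sin(2*t)/5:
  f_t(t,x)  = 2*x^3*cos(2*t)/5
  f_x(t,x)  = 3*x^2*sin(2*t)/5
  f_xx(t,x) = 6*x*sin(2*t)/5
Assemble drift = f_t + (1/2) f_xx = x*(2*x^2*cos(2*t) + 3*sin(2*t))/5 and diffusion = f_x = 3*x^2*sin(2*t)/5. Substituting x = B_t:
  d(B_t^3*sin(2*t)/5) = (B_t*(2*B_t^2*cos(2*t) + 3*sin(2*t))/5) dt + (3*B_t^2*sin(2*t)/5) dB_t.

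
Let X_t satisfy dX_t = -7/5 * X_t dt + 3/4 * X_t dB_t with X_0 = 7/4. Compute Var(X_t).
Var(X_t) = (49*exp(9*t/16) - 49)*exp(-14*t/5)/16

For GBM dX = mu X dt + sigma X dB with X_0 = x_0, apply Itô to Y = log X: dY = (mu - sigma^2/2) dt + sigma dB, so Y_t = log(x_0) + (mu - sigma^2/2) t + sigma B_t and hence X_t = x_0 * exp((mu - sigma^2/2) t + sigma B_t).
With mu = -7/5, sigma = 3/4, x_0 = 7/4, this gives:
  X_t = 7/4 * exp((-269/160) * t + (3/4) * B_t).
Since sigma*B_t ~ Normal(0, sigma^2 t), E[exp(sigma*B_t)] = exp(sigma^2 t / 2); so E[X_t] = x_0 * exp((mu - sigma^2/2) t) * exp(sigma^2 t / 2) = x_0 * exp(mu t) = 7*exp(-7*t/5)/4.
Var(X_t) = E[X_t^2] - (E[X_t])^2 = x_0^2 * exp(2 mu t) * (exp(sigma^2 t) - 1) = (49*exp(9*t/16) - 49)*exp(-14*t/5)/16.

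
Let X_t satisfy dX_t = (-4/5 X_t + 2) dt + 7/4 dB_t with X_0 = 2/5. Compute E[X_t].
E[X_t] = 5/2 - 21*exp(-4*t/5)/10

Taking expectations and using E[dB_t] = 0, the mean m(t) = E[X_t] satisfies the ODE m'(t) = a m(t) + b with m(0) = x_0. With a = -4/5, b = 2, x_0 = 2/5, the solution is
  m(t) = x_0 * exp(a t) + (b/a) * (exp(a t) - 1)
       = (2/5) * exp((-4/5) t) + (2/(-4/5)) * (exp((-4/5) t) - 1)
       = 5/2 - 21*exp(-4*t/5)/10.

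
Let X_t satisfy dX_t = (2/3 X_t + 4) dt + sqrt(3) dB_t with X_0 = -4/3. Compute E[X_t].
E[X_t] = 14*exp(2*t/3)/3 - 6

Taking expectations and using E[dB_t] = 0, the mean m(t) = E[X_t] satisfies the ODE m'(t) = a m(t) + b with m(0) = x_0. With a = 2/3, b = 4, x_0 = -4/3, the solution is
  m(t) = x_0 * exp(a t) + (b/a) * (exp(a t) - 1)
       = (-4/3) * exp((2/3) t) + (4/(2/3)) * (exp((2/3) t) - 1)
       = 14*exp(2*t/3)/3 - 6.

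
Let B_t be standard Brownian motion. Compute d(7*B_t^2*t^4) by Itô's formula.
d(7*B_t^2*t^4) = (7*t^3*(4*B_t^2 + t)) dt + (14*B_t*t^4) dB_t

Itô's formula for f(t, x): d f(t, B_t) = (f_t + (1/2) f_xx) dt + f_x dB_t. Compute partials of f(t, x) = 7*t^4*x^2:
  f_t(t,x)  = 28*t^3*x^2
  f_x(t,x)  = 14*t^4*x
  f_xx(t,x) = 14*t^4
Assemble drift = f_t + (1/2) f_xx = 7*t^3*(t + 4*x^2) and diffusion = f_x = 14*t^4*x. Substituting x = B_t:
  d(7*B_t^2*t^4) = (7*t^3*(4*B_t^2 + t)) dt + (14*B_t*t^4) dB_t.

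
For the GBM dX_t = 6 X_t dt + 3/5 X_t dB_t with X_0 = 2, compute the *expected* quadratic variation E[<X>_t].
E[<X>_t] = 12*exp(309*t/25)/103 - 12/103

<X>_t = int_0^t ((3/5) * X_s)^2 ds. Taking expectation inside the integral: E[<X>_t] = (3/5)^2 * int_0^t E[X_s^2] ds. For GBM, E[X_s^2] = x_0^2 * exp((2 mu + sigma^2) s). Integrating:
  E[<X>_t] = (3/5)^2 * 2^2 * (exp((2*6 + (3/5)^2) t) - 1) / (2*6 + (3/5)^2)
           = (3/5)^2 * 2^2 * (exp((309/25) t) - 1) / (309/25) = 12*exp(309*t/25)/103 - 12/103.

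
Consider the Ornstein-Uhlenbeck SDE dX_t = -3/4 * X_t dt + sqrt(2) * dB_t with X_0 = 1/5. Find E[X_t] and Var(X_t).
E[X_t] = exp(-3*t/4)/5; Var(X_t) = 4/3 - 4*exp(-3*t/2)/3

The OU SDE dX = -theta X dt + sigma dB admits the integrating factor exp(theta t): d(exp(theta t) X_t) = sigma exp(theta t) dB_t. Integrating from 0 to t:
  X_t = x_0 * exp(-theta t) + sigma * int_0^t exp(-theta (t-s)) dB_s.
The Itô integral has mean 0 and (by the Itô isometry) variance sigma^2 * int_0^t exp(-2 theta (t - s)) ds = sigma^2 * (1 - exp(-2 theta t)) / (2 theta).
With theta = 3/4, sigma = sqrt(2), x_0 = 1/5:
  E[X_t] = 1/5 * exp(-3/4 t) = exp(-3*t/4)/5
  Var(X_t) = (sqrt(2))^2 * (1 - exp(-2*3/4 t)) / (2 * 3/4) = 4/3 - 4*exp(-3*t/2)/3.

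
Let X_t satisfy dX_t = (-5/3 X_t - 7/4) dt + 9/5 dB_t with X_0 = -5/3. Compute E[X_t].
E[X_t] = -21/20 - 37*exp(-5*t/3)/60

Taking expectations and using E[dB_t] = 0, the mean m(t) = E[X_t] satisfies the ODE m'(t) = a m(t) + b with m(0) = x_0. With a = -5/3, b = -7/4, x_0 = -5/3, the solution is
  m(t) = x_0 * exp(a t) + (b/a) * (exp(a t) - 1)
       = (-5/3) * exp((-5/3) t) + ((-7/4)/(-5/3)) * (exp((-5/3) t) - 1)
       = -21/20 - 37*exp(-5*t/3)/60.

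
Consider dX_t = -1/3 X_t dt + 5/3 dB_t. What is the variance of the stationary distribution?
lim Var(X_t) = 25/6

The OU SDE dX = -theta X dt + sigma dB admits the integrating factor exp(theta t): d(exp(theta t) X_t) = sigma exp(theta t) dB_t. Integrating from 0 to t gives X_t = x_0 * exp(-theta t) + sigma * int_0^t exp(-theta (t-s)) dB_s for any initial x_0. The Itô integral has variance (by the Itô isometry) sigma^2 * int_0^t exp(-2 theta (t - s)) ds = sigma^2 * (1 - exp(-2 theta t)) / (2 theta), independent of x_0.
With theta = 1/3, sigma = 5/3:
  Var(X_t) = (5/3)^2 * (1 - exp(-2*1/3 t)) / (2 * 1/3) = 25/6 - 25*exp(-2*t/3)/6.
As t -> infinity, exp(-2*1/3 t) -> 0, so the stationary variance is sigma^2 / (2 theta) = 25/6.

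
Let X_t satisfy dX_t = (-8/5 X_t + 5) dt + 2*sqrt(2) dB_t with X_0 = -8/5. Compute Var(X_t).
Var(X_t) = 5/2 - 5*exp(-16*t/5)/2

The variance V(t) = Var(X_t) satisfies V'(t) = 2 a V(t) + c^2 with V(0) = 0 (drift coefficient is linear in X, diffusion is constant). With a = -8/5, c = 2*sqrt(2), the solution is
  V(t) = (c^2 / (2 a)) * (exp(2 a t) - 1)
       = ((2*sqrt(2))^2 / (2*(-8/5))) * (exp((-16/5) t) - 1)
       = 5/2 - 5*exp(-16*t/5)/2.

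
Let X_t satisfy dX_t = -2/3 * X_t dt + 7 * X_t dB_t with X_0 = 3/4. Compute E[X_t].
E[X_t] = 3*exp(-2*t/3)/4

For GBM dX = mu X dt + sigma X dB with X_0 = x_0, apply Itô to Y = log X: dY = (mu - sigma^2/2) dt + sigma dB, so Y_t = log(x_0) + (mu - sigma^2/2) t + sigma B_t and hence X_t = x_0 * exp((mu - sigma^2/2) t + sigma B_t).
With mu = -2/3, sigma = 7, x_0 = 3/4, this gives:
  X_t = 3/4 * exp((-151/6) * t + (7) * B_t).
Since sigma*B_t ~ Normal(0, sigma^2 t), E[exp(sigma*B_t)] = exp(sigma^2 t / 2); so E[X_t] = x_0 * exp((mu - sigma^2/2) t) * exp(sigma^2 t / 2) = x_0 * exp(mu t) = 3*exp(-2*t/3)/4.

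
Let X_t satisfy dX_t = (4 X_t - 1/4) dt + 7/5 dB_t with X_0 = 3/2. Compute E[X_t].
E[X_t] = 23*exp(4*t)/16 + 1/16

Taking expectations and using E[dB_t] = 0, the mean m(t) = E[X_t] satisfies the ODE m'(t) = a m(t) + b with m(0) = x_0. With a = 4, b = -1/4, x_0 = 3/2, the solution is
  m(t) = x_0 * exp(a t) + (b/a) * (exp(a t) - 1)
       = (3/2) * exp(4 t) + ((-1/4)/4) * (exp(4 t) - 1)
       = 23*exp(4*t)/16 + 1/16.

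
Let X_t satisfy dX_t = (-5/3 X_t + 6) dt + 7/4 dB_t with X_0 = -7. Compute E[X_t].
E[X_t] = 18/5 - 53*exp(-5*t/3)/5

Taking expectations and using E[dB_t] = 0, the mean m(t) = E[X_t] satisfies the ODE m'(t) = a m(t) + b with m(0) = x_0. With a = -5/3, b = 6, x_0 = -7, the solution is
  m(t) = x_0 * exp(a t) + (b/a) * (exp(a t) - 1)
       = (-7) * exp((-5/3) t) + (6/(-5/3)) * (exp((-5/3) t) - 1)
       = 18/5 - 53*exp(-5*t/3)/5.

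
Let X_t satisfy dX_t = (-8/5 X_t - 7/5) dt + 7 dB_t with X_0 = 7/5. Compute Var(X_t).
Var(X_t) = 245/16 - 245*exp(-16*t/5)/16

The variance V(t) = Var(X_t) satisfies V'(t) = 2 a V(t) + c^2 with V(0) = 0 (drift coefficient is linear in X, diffusion is constant). With a = -8/5, c = 7, the solution is
  V(t) = (c^2 / (2 a)) * (exp(2 a t) - 1)
       = (7^2 / (2*(-8/5))) * (exp((-16/5) t) - 1)
       = 245/16 - 245*exp(-16*t/5)/16.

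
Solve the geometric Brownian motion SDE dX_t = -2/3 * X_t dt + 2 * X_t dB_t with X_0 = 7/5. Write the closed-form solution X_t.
X_t = 7/5 * exp((-8/3) * t + (2) * B_t)

For GBM dX = mu X dt + sigma X dB with X_0 = x_0, apply Itô to Y = log X: dY = (mu - sigma^2/2) dt + sigma dB, so Y_t = log(x_0) + (mu - sigma^2/2) t + sigma B_t and hence X_t = x_0 * exp((mu - sigma^2/2) t + sigma B_t).
With mu = -2/3, sigma = 2, x_0 = 7/5, this gives:
  X_t = 7/5 * exp((-8/3) * t + (2) * B_t).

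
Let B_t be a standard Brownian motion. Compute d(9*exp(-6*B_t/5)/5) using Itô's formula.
d(9*exp(-6*B_t/5)/5) = (162*exp(-6*B_t/5)/125) dt + (-54*exp(-6*B_t/5)/25) dB_t

Itô's formula for f(B_t) gives d f(B_t) = f'(B_t) dB_t + (1/2) f''(B_t) dt. Compute derivatives of f(x) = 9*exp(-6*x/5)/5:
  f'(x)  = -54*exp(-6*x/5)/25
  f''(x) = 324*exp(-6*x/5)/125
Substitute x = B_t and multiply the f'' term by 1/2:
  drift     = (1/2) * (324*exp(-6*x/5)/125) evaluated at B_t = 162*exp(-6*B_t/5)/125
  diffusion = (-54*exp(-6*x/5)/25) evaluated at B_t = -54*exp(-6*B_t/5)/25
Therefore d(9*exp(-6*B_t/5)/5) = (162*exp(-6*B_t/5)/125) dt + (-54*exp(-6*B_t/5)/25) dB_t.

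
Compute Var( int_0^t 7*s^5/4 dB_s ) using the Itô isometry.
Var = 49*t^11/176

The Itô integral of a deterministic integrand f(s) has mean 0 because each increment f(s) * (B_{s+ds} - B_s) has mean 0. By the Itô isometry:
  Var( int_0^t f(s) dB_s ) = E[ (int_0^t f(s) dB_s)^2 ] = int_0^t f(s)^2 ds.
Here f(s) = 7*s^5/4, so f(s)^2 = 49*s^10/16. Integrate:
  int_0^t (49*s^10/16) ds = 49*t^11/176.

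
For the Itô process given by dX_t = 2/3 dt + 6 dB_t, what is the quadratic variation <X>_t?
<X>_t = 36*t

For an Itô process dX_t = a(t) dt + b(t) dB_t, the quadratic variation is <X>_t = int_0^t b(s)^2 ds (the drift term does not contribute). Here b(s) = 6, so
  b(s)^2 = 36.
Integrating from 0 to t:
  <X>_t = int_0^t (36) ds = 36*t.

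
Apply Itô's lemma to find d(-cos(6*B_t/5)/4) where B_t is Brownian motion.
d(-cos(6*B_t/5)/4) = (9*cos(6*B_t/5)/50) dt + (3*sin(6*B_t/5)/10) dB_t

Itô's formula for f(B_t) gives d f(B_t) = f'(B_t) dB_t + (1/2) f''(B_t) dt. Compute derivatives of f(x) = -cos(6*x/5)/4:
  f'(x)  = 3*sin(6*x/5)/10
  f''(x) = 9*cos(6*x/5)/25
Substitute x = B_t and multiply the f'' term by 1/2:
  drift     = (1/2) * (9*cos(6*x/5)/25) evaluated at B_t = 9*cos(6*B_t/5)/50
  diffusion = (3*sin(6*x/5)/10) evaluated at B_t = 3*sin(6*B_t/5)/10
Therefore d(-cos(6*B_t/5)/4) = (9*cos(6*B_t/5)/50) dt + (3*sin(6*B_t/5)/10) dB_t.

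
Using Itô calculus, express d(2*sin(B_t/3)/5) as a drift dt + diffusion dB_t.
d(2*sin(B_t/3)/5) = (-sin(B_t/3)/45) dt + (2*cos(B_t/3)/15) dB_t

Itô's formula for f(B_t) gives d f(B_t) = f'(B_t) dB_t + (1/2) f''(B_t) dt. Compute derivatives of f(x) = 2*sin(x/3)/5:
  f'(x)  = 2*cos(x/3)/15
  f''(x) = -2*sin(x/3)/45
Substitute x = B_t and multiply the f'' term by 1/2:
  drift     = (1/2) * (-2*sin(x/3)/45) evaluated at B_t = -sin(B_t/3)/45
  diffusion = (2*cos(x/3)/15) evaluated at B_t = 2*cos(B_t/3)/15
Therefore d(2*sin(B_t/3)/5) = (-sin(B_t/3)/45) dt + (2*cos(B_t/3)/15) dB_t.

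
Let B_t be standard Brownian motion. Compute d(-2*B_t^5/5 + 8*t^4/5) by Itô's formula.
d(-2*B_t^5/5 + 8*t^4/5) = (-4*B_t^3 + 32*t^3/5) dt + (-2*B_t^4) dB_t

Itô's formula for f(t, x): d f(t, B_t) = (f_t + (1/2) f_xx) dt + f_x dB_t. Compute partials of f(t, x) = 8*t^4/5 - 2*x^5/5:
  f_t(t,x)  = 32*t^3/5
  f_x(t,x)  = -2*x^4
  f_xx(t,x) = -8*x^3
Assemble drift = f_t + (1/2) f_xx = 32*t^3/5 - 4*x^3 and diffusion = f_x = -2*x^4. Substituting x = B_t:
  d(-2*B_t^5/5 + 8*t^4/5) = (-4*B_t^3 + 32*t^3/5) dt + (-2*B_t^4) dB_t.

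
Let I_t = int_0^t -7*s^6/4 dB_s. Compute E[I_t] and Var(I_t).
E[I_t] = 0; Var(I_t) = 49*t^13/208

The Itô integral of a deterministic integrand f(s) has mean 0 because each increment f(s) * (B_{s+ds} - B_s) has mean 0. By the Itô isometry:
  Var( int_0^t f(s) dB_s ) = E[ (int_0^t f(s) dB_s)^2 ] = int_0^t f(s)^2 ds.
Here f(s) = -7*s^6/4, so f(s)^2 = 49*s^12/16. Integrate:
  int_0^t (49*s^12/16) ds = 49*t^13/208.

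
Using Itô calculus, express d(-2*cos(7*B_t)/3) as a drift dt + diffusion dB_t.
d(-2*cos(7*B_t)/3) = (49*cos(7*B_t)/3) dt + (14*sin(7*B_t)/3) dB_t

Itô's formula for f(B_t) gives d f(B_t) = f'(B_t) dB_t + (1/2) f''(B_t) dt. Compute derivatives of f(x) = -2*cos(7*x)/3:
  f'(x)  = 14*sin(7*x)/3
  f''(x) = 98*cos(7*x)/3
Substitute x = B_t and multiply the f'' term by 1/2:
  drift     = (1/2) * (98*cos(7*x)/3) evaluated at B_t = 49*cos(7*B_t)/3
  diffusion = (14*sin(7*x)/3) evaluated at B_t = 14*sin(7*B_t)/3
Therefore d(-2*cos(7*B_t)/3) = (49*cos(7*B_t)/3) dt + (14*sin(7*B_t)/3) dB_t.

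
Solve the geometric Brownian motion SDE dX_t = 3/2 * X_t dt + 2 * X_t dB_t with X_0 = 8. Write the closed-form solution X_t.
X_t = 8 * exp((-1/2) * t + (2) * B_t)

For GBM dX = mu X dt + sigma X dB with X_0 = x_0, apply Itô to Y = log X: dY = (mu - sigma^2/2) dt + sigma dB, so Y_t = log(x_0) + (mu - sigma^2/2) t + sigma B_t and hence X_t = x_0 * exp((mu - sigma^2/2) t + sigma B_t).
With mu = 3/2, sigma = 2, x_0 = 8, this gives:
  X_t = 8 * exp((-1/2) * t + (2) * B_t).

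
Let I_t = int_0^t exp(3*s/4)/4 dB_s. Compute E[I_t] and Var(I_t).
E[I_t] = 0; Var(I_t) = exp(3*t/2)/24 - 1/24

The Itô integral of a deterministic integrand f(s) has mean 0 because each increment f(s) * (B_{s+ds} - B_s) has mean 0. By the Itô isometry:
  Var( int_0^t f(s) dB_s ) = E[ (int_0^t f(s) dB_s)^2 ] = int_0^t f(s)^2 ds.
Here f(s) = exp(3*s/4)/4, so f(s)^2 = exp(3*s/2)/16. Integrate:
  int_0^t (exp(3*s/2)/16) ds = exp(3*t/2)/24 - 1/24.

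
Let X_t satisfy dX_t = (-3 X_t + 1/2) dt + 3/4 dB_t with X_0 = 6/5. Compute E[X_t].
E[X_t] = 1/6 + 31*exp(-3*t)/30

Taking expectations and using E[dB_t] = 0, the mean m(t) = E[X_t] satisfies the ODE m'(t) = a m(t) + b with m(0) = x_0. With a = -3, b = 1/2, x_0 = 6/5, the solution is
  m(t) = x_0 * exp(a t) + (b/a) * (exp(a t) - 1)
       = (6/5) * exp((-3) t) + ((1/2)/(-3)) * (exp((-3) t) - 1)
       = 1/6 + 31*exp(-3*t)/30.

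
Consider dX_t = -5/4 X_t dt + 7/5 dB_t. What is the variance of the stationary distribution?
lim Var(X_t) = 98/125

The OU SDE dX = -theta X dt + sigma dB admits the integrating factor exp(theta t): d(exp(theta t) X_t) = sigma exp(theta t) dB_t. Integrating from 0 to t gives X_t = x_0 * exp(-theta t) + sigma * int_0^t exp(-theta (t-s)) dB_s for any initial x_0. The Itô integral has variance (by the Itô isometry) sigma^2 * int_0^t exp(-2 theta (t - s)) ds = sigma^2 * (1 - exp(-2 theta t)) / (2 theta), independent of x_0.
With theta = 5/4, sigma = 7/5:
  Var(X_t) = (7/5)^2 * (1 - exp(-2*5/4 t)) / (2 * 5/4) = 98/125 - 98*exp(-5*t/2)/125.
As t -> infinity, exp(-2*5/4 t) -> 0, so the stationary variance is sigma^2 / (2 theta) = 98/125.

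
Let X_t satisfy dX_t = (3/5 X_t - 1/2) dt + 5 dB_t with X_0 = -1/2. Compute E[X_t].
E[X_t] = 5/6 - 4*exp(3*t/5)/3

Taking expectations and using E[dB_t] = 0, the mean m(t) = E[X_t] satisfies the ODE m'(t) = a m(t) + b with m(0) = x_0. With a = 3/5, b = -1/2, x_0 = -1/2, the solution is
  m(t) = x_0 * exp(a t) + (b/a) * (exp(a t) - 1)
       = (-1/2) * exp((3/5) t) + ((-1/2)/(3/5)) * (exp((3/5) t) - 1)
       = 5/6 - 4*exp(3*t/5)/3.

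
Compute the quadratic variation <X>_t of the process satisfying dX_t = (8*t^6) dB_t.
<X>_t = 64*t^13/13

For an Itô process dX_t = a(t) dt + b(t) dB_t, the quadratic variation is <X>_t = int_0^t b(s)^2 ds (the drift term does not contribute). Here b(s) = 8*s^6, so
  b(s)^2 = 64*s^12.
Integrating from 0 to t:
  <X>_t = int_0^t (64*s^12) ds = 64*t^13/13.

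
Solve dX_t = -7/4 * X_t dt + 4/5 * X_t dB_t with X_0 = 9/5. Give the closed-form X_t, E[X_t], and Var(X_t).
X_t = 9/5 * exp((-207/100) t + (4/5) B_t); E[X_t] = 9*exp(-7*t/4)/5; Var(X_t) = (81*exp(16*t/25) - 81)*exp(-7*t/2)/25

For GBM dX = mu X dt + sigma X dB with X_0 = x_0, apply Itô to Y = log X: dY = (mu - sigma^2/2) dt + sigma dB, so Y_t = log(x_0) + (mu - sigma^2/2) t + sigma B_t and hence X_t = x_0 * exp((mu - sigma^2/2) t + sigma B_t).
With mu = -7/4, sigma = 4/5, x_0 = 9/5, this gives:
  X_t = 9/5 * exp((-207/100) * t + (4/5) * B_t).
Since sigma*B_t ~ Normal(0, sigma^2 t), E[exp(sigma*B_t)] = exp(sigma^2 t / 2); so E[X_t] = x_0 * exp((mu - sigma^2/2) t) * exp(sigma^2 t / 2) = x_0 * exp(mu t) = 9*exp(-7*t/4)/5.
Var(X_t) = E[X_t^2] - (E[X_t])^2 = x_0^2 * exp(2 mu t) * (exp(sigma^2 t) - 1) = (81*exp(16*t/25) - 81)*exp(-7*t/2)/25.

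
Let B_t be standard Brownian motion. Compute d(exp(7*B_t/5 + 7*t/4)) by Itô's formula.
d(exp(7*B_t/5 + 7*t/4)) = (273*exp(7*B_t/5 + 7*t/4)/100) dt + (7*exp(7*B_t/5 + 7*t/4)/5) dB_t

Itô's formula for f(t, x): d f(t, B_t) = (f_t + (1/2) f_xx) dt + f_x dB_t. Compute partials of f(t, x) = exp(7*t/4 + 7*x/5):
  f_t(t,x)  = 7*exp(7*t/4 + 7*x/5)/4
  f_x(t,x)  = 7*exp(7*t/4 + 7*x/5)/5
  f_xx(t,x) = 49*exp(7*t/4 + 7*x/5)/25
Assemble drift = f_t + (1/2) f_xx = 273*exp(7*t/4 + 7*x/5)/100 and diffusion = f_x = 7*exp(7*t/4 + 7*x/5)/5. Substituting x = B_t:
  d(exp(7*B_t/5 + 7*t/4)) = (273*exp(7*B_t/5 + 7*t/4)/100) dt + (7*exp(7*B_t/5 + 7*t/4)/5) dB_t.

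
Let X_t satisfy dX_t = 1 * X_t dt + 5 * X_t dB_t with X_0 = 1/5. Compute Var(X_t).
Var(X_t) = (exp(25*t) - 1)*exp(2*t)/25

For GBM dX = mu X dt + sigma X dB with X_0 = x_0, apply Itô to Y = log X: dY = (mu - sigma^2/2) dt + sigma dB, so Y_t = log(x_0) + (mu - sigma^2/2) t + sigma B_t and hence X_t = x_0 * exp((mu - sigma^2/2) t + sigma B_t).
With mu = 1, sigma = 5, x_0 = 1/5, this gives:
  X_t = 1/5 * exp((-23/2) * t + (5) * B_t).
Since sigma*B_t ~ Normal(0, sigma^2 t), E[exp(sigma*B_t)] = exp(sigma^2 t / 2); so E[X_t] = x_0 * exp((mu - sigma^2/2) t) * exp(sigma^2 t / 2) = x_0 * exp(mu t) = exp(t)/5.
Var(X_t) = E[X_t^2] - (E[X_t])^2 = x_0^2 * exp(2 mu t) * (exp(sigma^2 t) - 1) = (exp(25*t) - 1)*exp(2*t)/25.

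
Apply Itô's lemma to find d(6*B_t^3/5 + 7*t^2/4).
d(6*B_t^3/5 + 7*t^2/4) = (18*B_t/5 + 7*t/2) dt + (18*B_t^2/5) dB_t

Itô's formula for f(t, x): d f(t, B_t) = (f_t + (1/2) f_xx) dt + f_x dB_t. Compute partials of f(t, x) = 7*t^2/4 + 6*x^3/5:
  f_t(t,x)  = 7*t/2
  f_x(t,x)  = 18*x^2/5
  f_xx(t,x) = 36*x/5
Assemble drift = f_t + (1/2) f_xx = 7*t/2 + 18*x/5 and diffusion = f_x = 18*x^2/5. Substituting x = B_t:
  d(6*B_t^3/5 + 7*t^2/4) = (18*B_t/5 + 7*t/2) dt + (18*B_t^2/5) dB_t.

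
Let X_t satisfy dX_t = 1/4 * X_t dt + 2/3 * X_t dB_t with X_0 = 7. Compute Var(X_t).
Var(X_t) = 49*(exp(4*t/9) - 1)*exp(t/2)

For GBM dX = mu X dt + sigma X dB with X_0 = x_0, apply Itô to Y = log X: dY = (mu - sigma^2/2) dt + sigma dB, so Y_t = log(x_0) + (mu - sigma^2/2) t + sigma B_t and hence X_t = x_0 * exp((mu - sigma^2/2) t + sigma B_t).
With mu = 1/4, sigma = 2/3, x_0 = 7, this gives:
  X_t = 7 * exp((1/36) * t + (2/3) * B_t).
Since sigma*B_t ~ Normal(0, sigma^2 t), E[exp(sigma*B_t)] = exp(sigma^2 t / 2); so E[X_t] = x_0 * exp((mu - sigma^2/2) t) * exp(sigma^2 t / 2) = x_0 * exp(mu t) = 7*exp(t/4).
Var(X_t) = E[X_t^2] - (E[X_t])^2 = x_0^2 * exp(2 mu t) * (exp(sigma^2 t) - 1) = 49*(exp(4*t/9) - 1)*exp(t/2).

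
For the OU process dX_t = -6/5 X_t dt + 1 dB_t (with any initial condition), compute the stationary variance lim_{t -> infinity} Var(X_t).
lim Var(X_t) = 5/12

The OU SDE dX = -theta X dt + sigma dB admits the integrating factor exp(theta t): d(exp(theta t) X_t) = sigma exp(theta t) dB_t. Integrating from 0 to t gives X_t = x_0 * exp(-theta t) + sigma * int_0^t exp(-theta (t-s)) dB_s for any initial x_0. The Itô integral has variance (by the Itô isometry) sigma^2 * int_0^t exp(-2 theta (t - s)) ds = sigma^2 * (1 - exp(-2 theta t)) / (2 theta), independent of x_0.
With theta = 6/5, sigma = 1:
  Var(X_t) = (1)^2 * (1 - exp(-2*6/5 t)) / (2 * 6/5) = 5/12 - 5*exp(-12*t/5)/12.
As t -> infinity, exp(-2*6/5 t) -> 0, so the stationary variance is sigma^2 / (2 theta) = 5/12.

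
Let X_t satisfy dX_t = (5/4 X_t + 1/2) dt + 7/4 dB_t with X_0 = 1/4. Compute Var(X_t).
Var(X_t) = 49*exp(5*t/2)/40 - 49/40

The variance V(t) = Var(X_t) satisfies V'(t) = 2 a V(t) + c^2 with V(0) = 0 (drift coefficient is linear in X, diffusion is constant). With a = 5/4, c = 7/4, the solution is
  V(t) = (c^2 / (2 a)) * (exp(2 a t) - 1)
       = ((7/4)^2 / (2*(5/4))) * (exp((5/2) t) - 1)
       = 49*exp(5*t/2)/40 - 49/40.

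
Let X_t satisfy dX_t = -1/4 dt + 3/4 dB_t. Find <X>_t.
<X>_t = 9*t/16

For an Itô process dX_t = a(t) dt + b(t) dB_t, the quadratic variation is <X>_t = int_0^t b(s)^2 ds (the drift term does not contribute). Here b(s) = 3/4, so
  b(s)^2 = 9/16.
Integrating from 0 to t:
  <X>_t = int_0^t (9/16) ds = 9*t/16.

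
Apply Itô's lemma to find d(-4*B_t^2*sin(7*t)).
d(-4*B_t^2*sin(7*t)) = (-28*B_t^2*cos(7*t) - 4*sin(7*t)) dt + (-8*B_t*sin(7*t)) dB_t

Itô's formula for f(t, x): d f(t, B_t) = (f_t + (1/2) f_xx) dt + f_x dB_t. Compute partials of f(t, x) = -4*x^2*sin(7*t):
  f_t(t,x)  = -28*x^2*cos(7*t)
  f_x(t,x)  = -8*x*sin(7*t)
  f_xx(t,x) = -8*sin(7*t)
Assemble drift = f_t + (1/2) f_xx = -28*x^2*cos(7*t) - 4*sin(7*t) and diffusion = f_x = -8*x*sin(7*t). Substituting x = B_t:
  d(-4*B_t^2*sin(7*t)) = (-28*B_t^2*cos(7*t) - 4*sin(7*t)) dt + (-8*B_t*sin(7*t)) dB_t.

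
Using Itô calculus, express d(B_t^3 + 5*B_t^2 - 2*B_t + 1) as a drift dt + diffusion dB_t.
d(B_t^3 + 5*B_t^2 - 2*B_t + 1) = (3*B_t + 5) dt + (3*B_t^2 + 10*B_t - 2) dB_t

Itô's formula for f(B_t) gives d f(B_t) = f'(B_t) dB_t + (1/2) f''(B_t) dt. Compute derivatives of f(x) = x^3 + 5*x^2 - 2*x + 1:
  f'(x)  = 3*x^2 + 10*x - 2
  f''(x) = 6*x + 10
Substitute x = B_t and multiply the f'' term by 1/2:
  drift     = (1/2) * (6*x + 10) evaluated at B_t = 3*B_t + 5
  diffusion = (3*x^2 + 10*x - 2) evaluated at B_t = 3*B_t^2 + 10*B_t - 2
Therefore d(B_t^3 + 5*B_t^2 - 2*B_t + 1) = (3*B_t + 5) dt + (3*B_t^2 + 10*B_t - 2) dB_t.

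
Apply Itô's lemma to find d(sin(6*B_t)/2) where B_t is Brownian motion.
d(sin(6*B_t)/2) = (-9*sin(6*B_t)) dt + (3*cos(6*B_t)) dB_t

Itô's formula for f(B_t) gives d f(B_t) = f'(B_t) dB_t + (1/2) f''(B_t) dt. Compute derivatives of f(x) = sin(6*x)/2:
  f'(x)  = 3*cos(6*x)
  f''(x) = -18*sin(6*x)
Substitute x = B_t and multiply the f'' term by 1/2:
  drift     = (1/2) * (-18*sin(6*x)) evaluated at B_t = -9*sin(6*B_t)
  diffusion = (3*cos(6*x)) evaluated at B_t = 3*cos(6*B_t)
Therefore d(sin(6*B_t)/2) = (-9*sin(6*B_t)) dt + (3*cos(6*B_t)) dB_t.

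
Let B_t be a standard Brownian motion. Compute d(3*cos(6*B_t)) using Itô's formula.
d(3*cos(6*B_t)) = (-54*cos(6*B_t)) dt + (-18*sin(6*B_t)) dB_t

Itô's formula for f(B_t) gives d f(B_t) = f'(B_t) dB_t + (1/2) f''(B_t) dt. Compute derivatives of f(x) = 3*cos(6*x):
  f'(x)  = -18*sin(6*x)
  f''(x) = -108*cos(6*x)
Substitute x = B_t and multiply the f'' term by 1/2:
  drift     = (1/2) * (-108*cos(6*x)) evaluated at B_t = -54*cos(6*B_t)
  diffusion = (-18*sin(6*x)) evaluated at B_t = -18*sin(6*B_t)
Therefore d(3*cos(6*B_t)) = (-54*cos(6*B_t)) dt + (-18*sin(6*B_t)) dB_t.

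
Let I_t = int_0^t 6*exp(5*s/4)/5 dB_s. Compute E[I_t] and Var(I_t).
E[I_t] = 0; Var(I_t) = 72*exp(5*t/2)/125 - 72/125

The Itô integral of a deterministic integrand f(s) has mean 0 because each increment f(s) * (B_{s+ds} - B_s) has mean 0. By the Itô isometry:
  Var( int_0^t f(s) dB_s ) = E[ (int_0^t f(s) dB_s)^2 ] = int_0^t f(s)^2 ds.
Here f(s) = 6*exp(5*s/4)/5, so f(s)^2 = 36*exp(5*s/2)/25. Integrate:
  int_0^t (36*exp(5*s/2)/25) ds = 72*exp(5*t/2)/125 - 72/125.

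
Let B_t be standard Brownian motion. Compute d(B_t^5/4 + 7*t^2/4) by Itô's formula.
d(B_t^5/4 + 7*t^2/4) = (5*B_t^3/2 + 7*t/2) dt + (5*B_t^4/4) dB_t

Itô's formula for f(t, x): d f(t, B_t) = (f_t + (1/2) f_xx) dt + f_x dB_t. Compute partials of f(t, x) = 7*t^2/4 + x^5/4:
  f_t(t,x)  = 7*t/2
  f_x(t,x)  = 5*x^4/4
  f_xx(t,x) = 5*x^3
Assemble drift = f_t + (1/2) f_xx = 7*t/2 + 5*x^3/2 and diffusion = f_x = 5*x^4/4. Substituting x = B_t:
  d(B_t^5/4 + 7*t^2/4) = (5*B_t^3/2 + 7*t/2) dt + (5*B_t^4/4) dB_t.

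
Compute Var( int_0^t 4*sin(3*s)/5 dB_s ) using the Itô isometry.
Var = 8*t/25 - 4*sin(6*t)/75

The Itô integral of a deterministic integrand f(s) has mean 0 because each increment f(s) * (B_{s+ds} - B_s) has mean 0. By the Itô isometry:
  Var( int_0^t f(s) dB_s ) = E[ (int_0^t f(s) dB_s)^2 ] = int_0^t f(s)^2 ds.
Here f(s) = 4*sin(3*s)/5, so f(s)^2 = 16*sin(3*s)^2/25. Integrate:
  int_0^t (16*sin(3*s)^2/25) ds = 8*t/25 - 4*sin(6*t)/75.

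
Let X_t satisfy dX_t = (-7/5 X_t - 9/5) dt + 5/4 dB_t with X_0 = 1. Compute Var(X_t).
Var(X_t) = 125/224 - 125*exp(-14*t/5)/224

The variance V(t) = Var(X_t) satisfies V'(t) = 2 a V(t) + c^2 with V(0) = 0 (drift coefficient is linear in X, diffusion is constant). With a = -7/5, c = 5/4, the solution is
  V(t) = (c^2 / (2 a)) * (exp(2 a t) - 1)
       = ((5/4)^2 / (2*(-7/5))) * (exp((-14/5) t) - 1)
       = 125/224 - 125*exp(-14*t/5)/224.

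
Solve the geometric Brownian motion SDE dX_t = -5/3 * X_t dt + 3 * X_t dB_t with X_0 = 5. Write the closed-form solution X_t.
X_t = 5 * exp((-37/6) * t + (3) * B_t)

For GBM dX = mu X dt + sigma X dB with X_0 = x_0, apply Itô to Y = log X: dY = (mu - sigma^2/2) dt + sigma dB, so Y_t = log(x_0) + (mu - sigma^2/2) t + sigma B_t and hence X_t = x_0 * exp((mu - sigma^2/2) t + sigma B_t).
With mu = -5/3, sigma = 3, x_0 = 5, this gives:
  X_t = 5 * exp((-37/6) * t + (3) * B_t).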